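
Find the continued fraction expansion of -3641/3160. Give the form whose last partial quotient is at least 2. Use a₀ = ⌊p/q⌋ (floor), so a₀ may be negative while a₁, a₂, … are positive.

-3641 = -2×3160 + 2679
3160 = 1×2679 + 481
2679 = 5×481 + 274
481 = 1×274 + 207
274 = 1×207 + 67
207 = 3×67 + 6
67 = 11×6 + 1
6 = 6×1 + 0  (stop)
So -3641/3160 = [-2; 1, 5, 1, 1, 3, 11, 6].

[-2; 1, 5, 1, 1, 3, 11, 6]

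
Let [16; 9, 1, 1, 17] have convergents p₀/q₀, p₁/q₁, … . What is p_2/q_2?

Using pₖ = aₖpₖ₋₁ + pₖ₋₂, qₖ = aₖqₖ₋₁ + qₖ₋₂ (with p₋₁=1, p₋₂=0, q₋₁=0, q₋₂=1):
  k=0: a=16, p=16, q=1
  k=1: a=9, p=145, q=9
  k=2: a=1, p=161, q=10

161/10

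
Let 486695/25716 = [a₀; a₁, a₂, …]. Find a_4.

486695 = 18·25716 + 23807   →  a_0 = 18
25716 = 1·23807 + 1909   →  a_1 = 1
23807 = 12·1909 + 899   →  a_2 = 12
1909 = 2·899 + 111   →  a_3 = 2
899 = 8·111 + 11   →  a_4 = 8

8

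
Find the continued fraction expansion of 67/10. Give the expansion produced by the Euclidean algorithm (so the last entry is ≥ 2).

67 = 6×10 + 7
10 = 1×7 + 3
7 = 2×3 + 1
3 = 3×1 + 0  (stop)
So 67/10 = [6; 1, 2, 3].

[6; 1, 2, 3]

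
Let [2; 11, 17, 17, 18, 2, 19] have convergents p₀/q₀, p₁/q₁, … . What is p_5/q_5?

Using pₖ = aₖpₖ₋₁ + pₖ₋₂, qₖ = aₖqₖ₋₁ + qₖ₋₂ (with p₋₁=1, p₋₂=0, q₋₁=0, q₋₂=1):
  k=0: a=2, p=2, q=1
  k=1: a=11, p=23, q=11
  k=2: a=17, p=393, q=188
  k=3: a=17, p=6704, q=3207
  k=4: a=18, p=121065, q=57914
  k=5: a=2, p=248834, q=119035

248834/119035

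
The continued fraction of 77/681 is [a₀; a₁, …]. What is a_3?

5

77 = 0·681 + 77   →  a_0 = 0
681 = 8·77 + 65   →  a_1 = 8
77 = 1·65 + 12   →  a_2 = 1
65 = 5·12 + 5   →  a_3 = 5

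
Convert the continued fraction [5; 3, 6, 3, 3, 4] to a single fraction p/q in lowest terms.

4551/856

Fold from the inside: start with 4/1.
  3 + 1/4 = 13/4
  3 + 4/13 = 43/13
  6 + 13/43 = 271/43
  3 + 43/271 = 856/271
  5 + 271/856 = 4551/856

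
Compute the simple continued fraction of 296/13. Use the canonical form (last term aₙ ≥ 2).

296 = 22·13 + 10
13 = 1·10 + 3
10 = 3·3 + 1
3 = 3·1 + 0  (stop)
So 296/13 = [22; 1, 3, 3].

[22; 1, 3, 3]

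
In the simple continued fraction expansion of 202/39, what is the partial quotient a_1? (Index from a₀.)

5

202 = 5·39 + 7   →  a_0 = 5
39 = 5·7 + 4   →  a_1 = 5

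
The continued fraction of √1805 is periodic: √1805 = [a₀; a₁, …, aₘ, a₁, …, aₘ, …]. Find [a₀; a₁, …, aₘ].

a₀ = ⌊√1805⌋ = 42.
With m₀=0, d₀=1 and mₖ₊₁ = dₖaₖ − mₖ, dₖ₊₁ = (n − mₖ₊₁²)/dₖ, aₖ₊₁ = ⌊(a₀+mₖ₊₁)/dₖ₊₁⌋:
  k=1: m=42, d=41, a=2
  k=2: m=40, d=5, a=16
  k=3: m=40, d=41, a=2
  k=4: m=42, d=1, a=84
d=1 and a=2a₀=84 at k=4, so the next step gives (m, d) = (42, 41) again — its k=1 value — and the period has length 4.

[42; 2, 16, 2, 84]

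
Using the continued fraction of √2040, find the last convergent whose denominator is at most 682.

√2040 = [45; 6, 90, …] (period length 2).
Convergents:
  p_0/q_0 = 45/1
  p_1/q_1 = 271/6
  p_2/q_2 = 24435/541
  p_3/q_3 = 146881/3252
q_2 = 541 ≤ 682 < 3252 = q_3, so the answer is 24435/541.

24435/541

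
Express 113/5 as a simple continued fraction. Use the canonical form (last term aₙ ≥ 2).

113 = 22×5 + 3
5 = 1×3 + 2
3 = 1×2 + 1
2 = 2×1 + 0  (stop)
So 113/5 = [22; 1, 1, 2].

[22; 1, 1, 2]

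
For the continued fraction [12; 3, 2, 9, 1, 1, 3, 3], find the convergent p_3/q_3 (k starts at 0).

Using pₖ = aₖpₖ₋₁ + pₖ₋₂, qₖ = aₖqₖ₋₁ + qₖ₋₂ (with p₋₁=1, p₋₂=0, q₋₁=0, q₋₂=1):
  k=0: a=12, p=12, q=1
  k=1: a=3, p=37, q=3
  k=2: a=2, p=86, q=7
  k=3: a=9, p=811, q=66

811/66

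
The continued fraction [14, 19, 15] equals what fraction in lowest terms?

Fold from the inside: start with 15/1.
  19 + 1/15 = 286/15
  14 + 15/286 = 4019/286

4019/286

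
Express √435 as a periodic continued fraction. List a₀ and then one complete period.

[20; 1, 5, 1, 40]

a₀ = ⌊√435⌋ = 20.
With m₀=0, d₀=1 and mₖ₊₁ = dₖaₖ − mₖ, dₖ₊₁ = (n − mₖ₊₁²)/dₖ, aₖ₊₁ = ⌊(a₀+mₖ₊₁)/dₖ₊₁⌋:
  k=1: m=20, d=35, a=1
  k=2: m=15, d=6, a=5
  k=3: m=15, d=35, a=1
  k=4: m=20, d=1, a=40
d=1 and a=2a₀=40 at k=4, so the next step gives (m, d) = (20, 35) again — its k=1 value — and the period has length 4.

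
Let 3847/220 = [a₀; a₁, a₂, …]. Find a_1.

2

3847 = 17·220 + 107   →  a_0 = 17
220 = 2·107 + 6   →  a_1 = 2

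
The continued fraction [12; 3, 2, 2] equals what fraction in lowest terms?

209/17

Using pₖ = aₖpₖ₋₁ + pₖ₋₂ and qₖ = aₖqₖ₋₁ + qₖ₋₂:
  k=0: a=12, p=12, q=1
  k=1: a=3, p=37, q=3
  k=2: a=2, p=86, q=7
  k=3: a=2, p=209, q=17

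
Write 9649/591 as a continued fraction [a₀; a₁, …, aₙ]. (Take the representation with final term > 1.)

[16; 3, 16, 12]

9649 = 16*591 + 193
591 = 3*193 + 12
193 = 16*12 + 1
12 = 12*1 + 0  (stop)
So 9649/591 = [16; 3, 16, 12].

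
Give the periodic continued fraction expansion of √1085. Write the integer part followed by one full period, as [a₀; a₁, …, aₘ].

[32; 1, 15, 2, 15, 1, 64]

a₀ = ⌊√1085⌋ = 32.
With m₀=0, d₀=1 and mₖ₊₁ = dₖaₖ − mₖ, dₖ₊₁ = (n − mₖ₊₁²)/dₖ, aₖ₊₁ = ⌊(a₀+mₖ₊₁)/dₖ₊₁⌋:
  k=1: m=32, d=61, a=1
  k=2: m=29, d=4, a=15
  k=3: m=31, d=31, a=2
  k=4: m=31, d=4, a=15
  k=5: m=29, d=61, a=1
  k=6: m=32, d=1, a=64
d=1 and a=2a₀=64 at k=6, so the next step gives (m, d) = (32, 61) again — its k=1 value — and the period has length 6.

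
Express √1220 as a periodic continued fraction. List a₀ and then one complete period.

[34; 1, 12, 1, 68]

a₀ = ⌊√1220⌋ = 34.
With m₀=0, d₀=1 and mₖ₊₁ = dₖaₖ − mₖ, dₖ₊₁ = (n − mₖ₊₁²)/dₖ, aₖ₊₁ = ⌊(a₀+mₖ₊₁)/dₖ₊₁⌋:
  k=1: m=34, d=64, a=1
  k=2: m=30, d=5, a=12
  k=3: m=30, d=64, a=1
  k=4: m=34, d=1, a=68
d=1 and a=2a₀=68 at k=4, so the next step gives (m, d) = (34, 64) again — its k=1 value — and the period has length 4.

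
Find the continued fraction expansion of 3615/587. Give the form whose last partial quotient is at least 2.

[6; 6, 3, 4, 1, 5]

3615 = 6*587 + 93
587 = 6*93 + 29
93 = 3*29 + 6
29 = 4*6 + 5
6 = 1*5 + 1
5 = 5*1 + 0  (stop)
So 3615/587 = [6; 6, 3, 4, 1, 5].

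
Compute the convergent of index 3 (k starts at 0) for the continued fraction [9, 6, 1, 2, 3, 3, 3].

183/20

Using pₖ = aₖpₖ₋₁ + pₖ₋₂, qₖ = aₖqₖ₋₁ + qₖ₋₂ (with p₋₁=1, p₋₂=0, q₋₁=0, q₋₂=1):
  k=0: a=9, p=9, q=1
  k=1: a=6, p=55, q=6
  k=2: a=1, p=64, q=7
  k=3: a=2, p=183, q=20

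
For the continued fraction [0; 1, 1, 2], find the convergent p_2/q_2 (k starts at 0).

1/2

Using pₖ = aₖpₖ₋₁ + pₖ₋₂, qₖ = aₖqₖ₋₁ + qₖ₋₂ (with p₋₁=1, p₋₂=0, q₋₁=0, q₋₂=1):
  k=0: a=0, p=0, q=1
  k=1: a=1, p=1, q=1
  k=2: a=1, p=1, q=2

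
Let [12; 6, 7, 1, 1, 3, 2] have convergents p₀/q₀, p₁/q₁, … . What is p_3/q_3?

Using pₖ = aₖpₖ₋₁ + pₖ₋₂, qₖ = aₖqₖ₋₁ + qₖ₋₂ (with p₋₁=1, p₋₂=0, q₋₁=0, q₋₂=1):
  k=0: a=12, p=12, q=1
  k=1: a=6, p=73, q=6
  k=2: a=7, p=523, q=43
  k=3: a=1, p=596, q=49

596/49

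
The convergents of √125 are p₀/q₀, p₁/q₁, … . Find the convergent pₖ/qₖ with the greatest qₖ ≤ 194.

√125 = [11; 5, 1, 1, 5, 22, …] (period length 5).
Convergents:
  p_0/q_0 = 11/1
  p_1/q_1 = 56/5
  p_2/q_2 = 67/6
  p_3/q_3 = 123/11
  p_4/q_4 = 682/61
  p_5/q_5 = 15127/1353
q_4 = 61 ≤ 194 < 1353 = q_5, so the answer is 682/61.

682/61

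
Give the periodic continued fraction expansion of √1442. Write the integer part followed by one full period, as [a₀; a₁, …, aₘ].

a₀ = ⌊√1442⌋ = 37.
With m₀=0, d₀=1 and mₖ₊₁ = dₖaₖ − mₖ, dₖ₊₁ = (n − mₖ₊₁²)/dₖ, aₖ₊₁ = ⌊(a₀+mₖ₊₁)/dₖ₊₁⌋:
  k=1: m=37, d=73, a=1
  k=2: m=36, d=2, a=36
  k=3: m=36, d=73, a=1
  k=4: m=37, d=1, a=74
d=1 and a=2a₀=74 at k=4, so the next step gives (m, d) = (37, 73) again — its k=1 value — and the period has length 4.

[37; 1, 36, 1, 74]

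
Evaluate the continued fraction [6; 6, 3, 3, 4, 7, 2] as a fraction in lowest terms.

25811/4191

Using pₖ = aₖpₖ₋₁ + pₖ₋₂ and qₖ = aₖqₖ₋₁ + qₖ₋₂:
  k=0: a=6, p=6, q=1
  k=1: a=6, p=37, q=6
  k=2: a=3, p=117, q=19
  k=3: a=3, p=388, q=63
  k=4: a=4, p=1669, q=271
  k=5: a=7, p=12071, q=1960
  k=6: a=2, p=25811, q=4191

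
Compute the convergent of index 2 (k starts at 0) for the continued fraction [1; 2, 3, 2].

Using pₖ = aₖpₖ₋₁ + pₖ₋₂, qₖ = aₖqₖ₋₁ + qₖ₋₂ (with p₋₁=1, p₋₂=0, q₋₁=0, q₋₂=1):
  k=0: a=1, p=1, q=1
  k=1: a=2, p=3, q=2
  k=2: a=3, p=10, q=7

10/7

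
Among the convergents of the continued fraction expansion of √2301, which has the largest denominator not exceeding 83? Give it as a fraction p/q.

√2301 = [47; 1, 30, 1, 94, …] (period length 4).
Convergents:
  p_0/q_0 = 47/1
  p_1/q_1 = 48/1
  p_2/q_2 = 1487/31
  p_3/q_3 = 1535/32
  p_4/q_4 = 145777/3039
q_3 = 32 ≤ 83 < 3039 = q_4, so the answer is 1535/32.

1535/32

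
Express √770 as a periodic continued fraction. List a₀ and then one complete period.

a₀ = ⌊√770⌋ = 27.

[27; 1, 2, 1, 54]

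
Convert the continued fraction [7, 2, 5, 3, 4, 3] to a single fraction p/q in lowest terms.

Using pₖ = aₖpₖ₋₁ + pₖ₋₂ and qₖ = aₖqₖ₋₁ + qₖ₋₂:
  k=0: a=7, p=7, q=1
  k=1: a=2, p=15, q=2
  k=2: a=5, p=82, q=11
  k=3: a=3, p=261, q=35
  k=4: a=4, p=1126, q=151
  k=5: a=3, p=3639, q=488

3639/488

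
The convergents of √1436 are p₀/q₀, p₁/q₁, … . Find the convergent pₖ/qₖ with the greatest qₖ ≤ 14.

341/9

√1436 = [37; 1, 8, 2, 18, 2, 8, 1, 74, …] (period length 8).
Convergents:
  p_0/q_0 = 37/1
  p_1/q_1 = 38/1
  p_2/q_2 = 341/9
  p_3/q_3 = 720/19
q_2 = 9 ≤ 14 < 19 = q_3, so the answer is 341/9.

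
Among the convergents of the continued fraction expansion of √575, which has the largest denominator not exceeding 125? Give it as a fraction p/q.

√575 = [23; 1, 46, …] (period length 2).
Convergents:
  p_0/q_0 = 23/1
  p_1/q_1 = 24/1
  p_2/q_2 = 1127/47
  p_3/q_3 = 1151/48
  p_4/q_4 = 54073/2255
q_3 = 48 ≤ 125 < 2255 = q_4, so the answer is 1151/48.

1151/48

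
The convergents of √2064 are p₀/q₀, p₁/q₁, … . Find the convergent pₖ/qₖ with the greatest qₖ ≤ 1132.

16855/371

√2064 = [45; 2, 3, 7, 3, 2, 90, …] (period length 6).
Convergents:
  p_0/q_0 = 45/1
  p_1/q_1 = 91/2
  p_2/q_2 = 318/7
  p_3/q_3 = 2317/51
  p_4/q_4 = 7269/160
  p_5/q_5 = 16855/371
  p_6/q_6 = 1524219/33550
q_5 = 371 ≤ 1132 < 33550 = q_6, so the answer is 16855/371.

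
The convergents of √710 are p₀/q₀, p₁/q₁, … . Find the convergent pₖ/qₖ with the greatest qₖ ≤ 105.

1279/48

√710 = [26; 1, 1, 1, 4, 1, 1, 1, 52, …] (period length 8).
Convergents:
  p_0/q_0 = 26/1
  p_1/q_1 = 27/1
  p_2/q_2 = 53/2
  p_3/q_3 = 80/3
  p_4/q_4 = 373/14
  p_5/q_5 = 453/17
  p_6/q_6 = 826/31
  p_7/q_7 = 1279/48
  p_8/q_8 = 67334/2527
q_7 = 48 ≤ 105 < 2527 = q_8, so the answer is 1279/48.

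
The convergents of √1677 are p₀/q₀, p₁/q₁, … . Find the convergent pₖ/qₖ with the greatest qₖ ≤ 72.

1679/41

√1677 = [40; 1, 19, 2, 19, 1, 80, …] (period length 6).
Convergents:
  p_0/q_0 = 40/1
  p_1/q_1 = 41/1
  p_2/q_2 = 819/20
  p_3/q_3 = 1679/41
  p_4/q_4 = 32720/799
q_3 = 41 ≤ 72 < 799 = q_4, so the answer is 1679/41.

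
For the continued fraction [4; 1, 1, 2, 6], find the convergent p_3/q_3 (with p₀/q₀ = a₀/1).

23/5

Using pₖ = aₖpₖ₋₁ + pₖ₋₂, qₖ = aₖqₖ₋₁ + qₖ₋₂ (with p₋₁=1, p₋₂=0, q₋₁=0, q₋₂=1):
  k=0: a=4, p=4, q=1
  k=1: a=1, p=5, q=1
  k=2: a=1, p=9, q=2
  k=3: a=2, p=23, q=5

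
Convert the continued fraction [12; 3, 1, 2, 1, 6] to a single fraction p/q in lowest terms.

Fold from the inside: start with 6/1.
  1 + 1/6 = 7/6
  2 + 6/7 = 20/7
  1 + 7/20 = 27/20
  3 + 20/27 = 101/27
  12 + 27/101 = 1239/101

1239/101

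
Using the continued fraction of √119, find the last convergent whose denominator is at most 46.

√119 = [10; 1, 9, 1, 20, …] (period length 4).
Convergents:
  p_0/q_0 = 10/1
  p_1/q_1 = 11/1
  p_2/q_2 = 109/10
  p_3/q_3 = 120/11
  p_4/q_4 = 2509/230
q_3 = 11 ≤ 46 < 230 = q_4, so the answer is 120/11.

120/11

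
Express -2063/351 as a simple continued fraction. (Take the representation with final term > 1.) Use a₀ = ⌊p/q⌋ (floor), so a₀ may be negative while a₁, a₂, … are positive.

[-6; 8, 6, 7]

-2063 = -6×351 + 43
351 = 8×43 + 7
43 = 6×7 + 1
7 = 7×1 + 0  (stop)
So -2063/351 = [-6; 8, 6, 7].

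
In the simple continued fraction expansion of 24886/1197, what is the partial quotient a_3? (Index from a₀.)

24886 = 20·1197 + 946   →  a_0 = 20
1197 = 1·946 + 251   →  a_1 = 1
946 = 3·251 + 193   →  a_2 = 3
251 = 1·193 + 58   →  a_3 = 1

1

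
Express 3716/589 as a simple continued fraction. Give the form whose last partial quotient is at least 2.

3716 = 6*589 + 182
589 = 3*182 + 43
182 = 4*43 + 10
43 = 4*10 + 3
10 = 3*3 + 1
3 = 3*1 + 0  (stop)
So 3716/589 = [6; 3, 4, 4, 3, 3].

[6; 3, 4, 4, 3, 3]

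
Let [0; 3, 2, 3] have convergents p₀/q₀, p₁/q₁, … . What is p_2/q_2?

Using pₖ = aₖpₖ₋₁ + pₖ₋₂, qₖ = aₖqₖ₋₁ + qₖ₋₂ (with p₋₁=1, p₋₂=0, q₋₁=0, q₋₂=1):
  k=0: a=0, p=0, q=1
  k=1: a=3, p=1, q=3
  k=2: a=2, p=2, q=7

2/7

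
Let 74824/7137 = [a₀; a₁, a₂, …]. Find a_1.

74824 = 10·7137 + 3454   →  a_0 = 10
7137 = 2·3454 + 229   →  a_1 = 2

2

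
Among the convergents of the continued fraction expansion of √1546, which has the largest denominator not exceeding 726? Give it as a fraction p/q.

13919/354

√1546 = [39; 3, 7, 1, 1, 7, 3, 78, …] (period length 7).
Convergents:
  p_0/q_0 = 39/1
  p_1/q_1 = 118/3
  p_2/q_2 = 865/22
  p_3/q_3 = 983/25
  p_4/q_4 = 1848/47
  p_5/q_5 = 13919/354
  p_6/q_6 = 43605/1109
q_5 = 354 ≤ 726 < 1109 = q_6, so the answer is 13919/354.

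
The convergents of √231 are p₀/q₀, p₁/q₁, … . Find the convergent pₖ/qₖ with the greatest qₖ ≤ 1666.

11551/760

√231 = [15; 5, 30, …] (period length 2).
Convergents:
  p_0/q_0 = 15/1
  p_1/q_1 = 76/5
  p_2/q_2 = 2295/151
  p_3/q_3 = 11551/760
  p_4/q_4 = 348825/22951
q_3 = 760 ≤ 1666 < 22951 = q_4, so the answer is 11551/760.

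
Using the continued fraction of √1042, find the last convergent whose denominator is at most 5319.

156429/4846

√1042 = [32; 3, 1, 1, 3, 64, …] (period length 5).
Convergents:
  p_0/q_0 = 32/1
  p_1/q_1 = 97/3
  p_2/q_2 = 129/4
  p_3/q_3 = 226/7
  p_4/q_4 = 807/25
  p_5/q_5 = 51874/1607
  p_6/q_6 = 156429/4846
  p_7/q_7 = 208303/6453
q_6 = 4846 ≤ 5319 < 6453 = q_7, so the answer is 156429/4846.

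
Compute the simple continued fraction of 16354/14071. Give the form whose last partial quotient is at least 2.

[1; 6, 6, 8, 3, 2, 6]

16354 = 1*14071 + 2283
14071 = 6*2283 + 373
2283 = 6*373 + 45
373 = 8*45 + 13
45 = 3*13 + 6
13 = 2*6 + 1
6 = 6*1 + 0  (stop)
So 16354/14071 = [1; 6, 6, 8, 3, 2, 6].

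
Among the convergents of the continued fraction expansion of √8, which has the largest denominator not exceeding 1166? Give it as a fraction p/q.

√8 = [2; 1, 4, …] (period length 2).
Convergents:
  p_0/q_0 = 2/1
  p_1/q_1 = 3/1
  p_2/q_2 = 14/5
  p_3/q_3 = 17/6
  p_4/q_4 = 82/29
  p_5/q_5 = 99/35
  p_6/q_6 = 478/169
  p_7/q_7 = 577/204
  p_8/q_8 = 2786/985
  p_9/q_9 = 3363/1189
q_8 = 985 ≤ 1166 < 1189 = q_9, so the answer is 2786/985.

2786/985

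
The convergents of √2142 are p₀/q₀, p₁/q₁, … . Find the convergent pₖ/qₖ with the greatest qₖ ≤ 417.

11663/252

√2142 = [46; 3, 1, 1, 4, 1, 1, 3, 92, …] (period length 8).
Convergents:
  p_0/q_0 = 46/1
  p_1/q_1 = 139/3
  p_2/q_2 = 185/4
  p_3/q_3 = 324/7
  p_4/q_4 = 1481/32
  p_5/q_5 = 1805/39
  p_6/q_6 = 3286/71
  p_7/q_7 = 11663/252
  p_8/q_8 = 1076282/23255
q_7 = 252 ≤ 417 < 23255 = q_8, so the answer is 11663/252.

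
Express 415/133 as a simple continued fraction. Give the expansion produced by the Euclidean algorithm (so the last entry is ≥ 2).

415 = 3×133 + 16
133 = 8×16 + 5
16 = 3×5 + 1
5 = 5×1 + 0  (stop)
So 415/133 = [3; 8, 3, 5].

[3; 8, 3, 5]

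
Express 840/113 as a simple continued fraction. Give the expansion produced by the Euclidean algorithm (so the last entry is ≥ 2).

[7; 2, 3, 3, 1, 3]

840 = 7×113 + 49
113 = 2×49 + 15
49 = 3×15 + 4
15 = 3×4 + 3
4 = 1×3 + 1
3 = 3×1 + 0  (stop)
So 840/113 = [7; 2, 3, 3, 1, 3].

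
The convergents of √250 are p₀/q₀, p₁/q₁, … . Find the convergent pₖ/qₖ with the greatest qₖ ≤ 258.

3605/228

√250 = [15; 1, 4, 3, 3, 4, 1, 30, …] (period length 7).
Convergents:
  p_0/q_0 = 15/1
  p_1/q_1 = 16/1
  p_2/q_2 = 79/5
  p_3/q_3 = 253/16
  p_4/q_4 = 838/53
  p_5/q_5 = 3605/228
  p_6/q_6 = 4443/281
q_5 = 228 ≤ 258 < 281 = q_6, so the answer is 3605/228.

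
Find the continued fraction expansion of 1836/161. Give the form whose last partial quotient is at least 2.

1836 = 11·161 + 65
161 = 2·65 + 31
65 = 2·31 + 3
31 = 10·3 + 1
3 = 3·1 + 0  (stop)
So 1836/161 = [11; 2, 2, 10, 3].

[11; 2, 2, 10, 3]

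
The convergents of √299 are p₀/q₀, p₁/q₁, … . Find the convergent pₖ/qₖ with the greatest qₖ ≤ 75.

415/24

√299 = [17; 3, 2, 3, 34, …] (period length 4).
Convergents:
  p_0/q_0 = 17/1
  p_1/q_1 = 52/3
  p_2/q_2 = 121/7
  p_3/q_3 = 415/24
  p_4/q_4 = 14231/823
q_3 = 24 ≤ 75 < 823 = q_4, so the answer is 415/24.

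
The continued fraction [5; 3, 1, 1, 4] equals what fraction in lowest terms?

Fold from the inside: start with 4/1.
  1 + 1/4 = 5/4
  1 + 4/5 = 9/5
  3 + 5/9 = 32/9
  5 + 9/32 = 169/32

169/32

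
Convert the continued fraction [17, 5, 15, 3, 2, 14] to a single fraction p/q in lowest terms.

Using pₖ = aₖpₖ₋₁ + pₖ₋₂ and qₖ = aₖqₖ₋₁ + qₖ₋₂:
  k=0: a=17, p=17, q=1
  k=1: a=5, p=86, q=5
  k=2: a=15, p=1307, q=76
  k=3: a=3, p=4007, q=233
  k=4: a=2, p=9321, q=542
  k=5: a=14, p=134501, q=7821

134501/7821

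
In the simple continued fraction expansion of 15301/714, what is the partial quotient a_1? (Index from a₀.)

15301 = 21·714 + 307   →  a_0 = 21
714 = 2·307 + 100   →  a_1 = 2

2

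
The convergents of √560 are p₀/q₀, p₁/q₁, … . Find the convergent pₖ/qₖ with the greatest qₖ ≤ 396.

6697/283

√560 = [23; 1, 1, 1, 46, …] (period length 4).
Convergents:
  p_0/q_0 = 23/1
  p_1/q_1 = 24/1
  p_2/q_2 = 47/2
  p_3/q_3 = 71/3
  p_4/q_4 = 3313/140
  p_5/q_5 = 3384/143
  p_6/q_6 = 6697/283
  p_7/q_7 = 10081/426
q_6 = 283 ≤ 396 < 426 = q_7, so the answer is 6697/283.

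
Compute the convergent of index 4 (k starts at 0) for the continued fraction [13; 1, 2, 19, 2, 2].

Using pₖ = aₖpₖ₋₁ + pₖ₋₂, qₖ = aₖqₖ₋₁ + qₖ₋₂ (with p₋₁=1, p₋₂=0, q₋₁=0, q₋₂=1):
  k=0: a=13, p=13, q=1
  k=1: a=1, p=14, q=1
  k=2: a=2, p=41, q=3
  k=3: a=19, p=793, q=58
  k=4: a=2, p=1627, q=119

1627/119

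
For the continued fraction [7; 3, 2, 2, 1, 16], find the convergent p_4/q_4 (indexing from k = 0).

Using pₖ = aₖpₖ₋₁ + pₖ₋₂, qₖ = aₖqₖ₋₁ + qₖ₋₂ (with p₋₁=1, p₋₂=0, q₋₁=0, q₋₂=1):
  k=0: a=7, p=7, q=1
  k=1: a=3, p=22, q=3
  k=2: a=2, p=51, q=7
  k=3: a=2, p=124, q=17
  k=4: a=1, p=175, q=24

175/24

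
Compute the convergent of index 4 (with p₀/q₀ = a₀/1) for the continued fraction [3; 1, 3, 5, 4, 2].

331/88

Using pₖ = aₖpₖ₋₁ + pₖ₋₂, qₖ = aₖqₖ₋₁ + qₖ₋₂ (with p₋₁=1, p₋₂=0, q₋₁=0, q₋₂=1):
  k=0: a=3, p=3, q=1
  k=1: a=1, p=4, q=1
  k=2: a=3, p=15, q=4
  k=3: a=5, p=79, q=21
  k=4: a=4, p=331, q=88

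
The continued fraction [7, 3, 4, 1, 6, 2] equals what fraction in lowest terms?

Fold from the inside: start with 2/1.
  6 + 1/2 = 13/2
  1 + 2/13 = 15/13
  4 + 13/15 = 73/15
  3 + 15/73 = 234/73
  7 + 73/234 = 1711/234

1711/234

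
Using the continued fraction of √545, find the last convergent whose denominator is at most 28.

607/26

√545 = [23; 2, 1, 8, 1, 2, 46, …] (period length 6).
Convergents:
  p_0/q_0 = 23/1
  p_1/q_1 = 47/2
  p_2/q_2 = 70/3
  p_3/q_3 = 607/26
  p_4/q_4 = 677/29
q_3 = 26 ≤ 28 < 29 = q_4, so the answer is 607/26.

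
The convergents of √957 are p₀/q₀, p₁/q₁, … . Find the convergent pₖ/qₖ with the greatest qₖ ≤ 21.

464/15

√957 = [30; 1, 14, 2, 14, 1, 60, …] (period length 6).
Convergents:
  p_0/q_0 = 30/1
  p_1/q_1 = 31/1
  p_2/q_2 = 464/15
  p_3/q_3 = 959/31
q_2 = 15 ≤ 21 < 31 = q_3, so the answer is 464/15.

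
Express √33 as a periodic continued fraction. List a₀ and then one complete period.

a₀ = ⌊√33⌋ = 5.

[5; 1, 2, 1, 10]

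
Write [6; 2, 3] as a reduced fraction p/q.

45/7

Using pₖ = aₖpₖ₋₁ + pₖ₋₂ and qₖ = aₖqₖ₋₁ + qₖ₋₂:
  k=0: a=6, p=6, q=1
  k=1: a=2, p=13, q=2
  k=2: a=3, p=45, q=7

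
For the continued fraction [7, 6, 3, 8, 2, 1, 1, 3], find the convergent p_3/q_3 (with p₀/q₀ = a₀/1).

Using pₖ = aₖpₖ₋₁ + pₖ₋₂, qₖ = aₖqₖ₋₁ + qₖ₋₂ (with p₋₁=1, p₋₂=0, q₋₁=0, q₋₂=1):
  k=0: a=7, p=7, q=1
  k=1: a=6, p=43, q=6
  k=2: a=3, p=136, q=19
  k=3: a=8, p=1131, q=158

1131/158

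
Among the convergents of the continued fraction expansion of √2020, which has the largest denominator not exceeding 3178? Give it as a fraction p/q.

√2020 = [44; 1, 16, 1, 88, …] (period length 4).
Convergents:
  p_0/q_0 = 44/1
  p_1/q_1 = 45/1
  p_2/q_2 = 764/17
  p_3/q_3 = 809/18
  p_4/q_4 = 71956/1601
  p_5/q_5 = 72765/1619
  p_6/q_6 = 1236196/27505
q_5 = 1619 ≤ 3178 < 27505 = q_6, so the answer is 72765/1619.

72765/1619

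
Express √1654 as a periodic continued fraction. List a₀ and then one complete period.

a₀ = ⌊√1654⌋ = 40.
With m₀=0, d₀=1 and mₖ₊₁ = dₖaₖ − mₖ, dₖ₊₁ = (n − mₖ₊₁²)/dₖ, aₖ₊₁ = ⌊(a₀+mₖ₊₁)/dₖ₊₁⌋:
  k=1: m=40, d=54, a=1
  k=2: m=14, d=27, a=2
  k=3: m=40, d=2, a=40
  k=4: m=40, d=27, a=2
  k=5: m=14, d=54, a=1
  k=6: m=40, d=1, a=80
d=1 and a=2a₀=80 at k=6, so the next step gives (m, d) = (40, 54) again — its k=1 value — and the period has length 6.

[40; 1, 2, 40, 2, 1, 80]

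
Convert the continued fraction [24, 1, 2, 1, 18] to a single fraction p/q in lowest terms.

Using pₖ = aₖpₖ₋₁ + pₖ₋₂ and qₖ = aₖqₖ₋₁ + qₖ₋₂:
  k=0: a=24, p=24, q=1
  k=1: a=1, p=25, q=1
  k=2: a=2, p=74, q=3
  k=3: a=1, p=99, q=4
  k=4: a=18, p=1856, q=75

1856/75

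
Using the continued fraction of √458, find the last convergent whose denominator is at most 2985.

√458 = [21; 2, 2, 42, …] (period length 3).
Convergents:
  p_0/q_0 = 21/1
  p_1/q_1 = 43/2
  p_2/q_2 = 107/5
  p_3/q_3 = 4537/212
  p_4/q_4 = 9181/429
  p_5/q_5 = 22899/1070
  p_6/q_6 = 970939/45369
q_5 = 1070 ≤ 2985 < 45369 = q_6, so the answer is 22899/1070.

22899/1070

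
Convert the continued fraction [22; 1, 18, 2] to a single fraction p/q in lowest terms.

895/39

Fold from the inside: start with 2/1.
  18 + 1/2 = 37/2
  1 + 2/37 = 39/37
  22 + 37/39 = 895/39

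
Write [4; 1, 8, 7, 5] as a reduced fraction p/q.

1609/329

Using pₖ = aₖpₖ₋₁ + pₖ₋₂ and qₖ = aₖqₖ₋₁ + qₖ₋₂:
  k=0: a=4, p=4, q=1
  k=1: a=1, p=5, q=1
  k=2: a=8, p=44, q=9
  k=3: a=7, p=313, q=64
  k=4: a=5, p=1609, q=329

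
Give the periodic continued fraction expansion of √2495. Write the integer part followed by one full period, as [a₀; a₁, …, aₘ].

[49; 1, 18, 1, 98]

a₀ = ⌊√2495⌋ = 49.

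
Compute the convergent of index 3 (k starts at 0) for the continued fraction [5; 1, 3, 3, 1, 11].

75/13

Using pₖ = aₖpₖ₋₁ + pₖ₋₂, qₖ = aₖqₖ₋₁ + qₖ₋₂ (with p₋₁=1, p₋₂=0, q₋₁=0, q₋₂=1):
  k=0: a=5, p=5, q=1
  k=1: a=1, p=6, q=1
  k=2: a=3, p=23, q=4
  k=3: a=3, p=75, q=13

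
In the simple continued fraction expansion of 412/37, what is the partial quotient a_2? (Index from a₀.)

2

412 = 11·37 + 5   →  a_0 = 11
37 = 7·5 + 2   →  a_1 = 7
5 = 2·2 + 1   →  a_2 = 2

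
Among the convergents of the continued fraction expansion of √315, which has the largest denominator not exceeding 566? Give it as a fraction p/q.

√315 = [17; 1, 2, 1, 34, …] (period length 4).
Convergents:
  p_0/q_0 = 17/1
  p_1/q_1 = 18/1
  p_2/q_2 = 53/3
  p_3/q_3 = 71/4
  p_4/q_4 = 2467/139
  p_5/q_5 = 2538/143
  p_6/q_6 = 7543/425
  p_7/q_7 = 10081/568
q_6 = 425 ≤ 566 < 568 = q_7, so the answer is 7543/425.

7543/425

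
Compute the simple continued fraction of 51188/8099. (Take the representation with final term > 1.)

51188 = 6×8099 + 2594
8099 = 3×2594 + 317
2594 = 8×317 + 58
317 = 5×58 + 27
58 = 2×27 + 4
27 = 6×4 + 3
4 = 1×3 + 1
3 = 3×1 + 0  (stop)
So 51188/8099 = [6; 3, 8, 5, 2, 6, 1, 3].

[6; 3, 8, 5, 2, 6, 1, 3]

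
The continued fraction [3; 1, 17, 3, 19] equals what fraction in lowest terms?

4194/1063

Using pₖ = aₖpₖ₋₁ + pₖ₋₂ and qₖ = aₖqₖ₋₁ + qₖ₋₂:
  k=0: a=3, p=3, q=1
  k=1: a=1, p=4, q=1
  k=2: a=17, p=71, q=18
  k=3: a=3, p=217, q=55
  k=4: a=19, p=4194, q=1063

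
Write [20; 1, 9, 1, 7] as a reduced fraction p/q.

1819/87

Fold from the inside: start with 7/1.
  1 + 1/7 = 8/7
  9 + 7/8 = 79/8
  1 + 8/79 = 87/79
  20 + 79/87 = 1819/87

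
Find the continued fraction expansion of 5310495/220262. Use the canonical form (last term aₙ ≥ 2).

[24; 9, 10, 11, 18, 12]

5310495 = 24*220262 + 24207
220262 = 9*24207 + 2399
24207 = 10*2399 + 217
2399 = 11*217 + 12
217 = 18*12 + 1
12 = 12*1 + 0  (stop)
So 5310495/220262 = [24; 9, 10, 11, 18, 12].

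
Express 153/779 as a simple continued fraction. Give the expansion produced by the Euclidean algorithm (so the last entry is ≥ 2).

[0; 5, 10, 1, 13]

153 = 0·779 + 153
779 = 5·153 + 14
153 = 10·14 + 13
14 = 1·13 + 1
13 = 13·1 + 0  (stop)
So 153/779 = [0; 5, 10, 1, 13].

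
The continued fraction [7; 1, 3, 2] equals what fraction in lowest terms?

70/9

Using pₖ = aₖpₖ₋₁ + pₖ₋₂ and qₖ = aₖqₖ₋₁ + qₖ₋₂:
  k=0: a=7, p=7, q=1
  k=1: a=1, p=8, q=1
  k=2: a=3, p=31, q=4
  k=3: a=2, p=70, q=9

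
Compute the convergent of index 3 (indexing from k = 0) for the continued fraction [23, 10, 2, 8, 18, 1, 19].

4111/178

Using pₖ = aₖpₖ₋₁ + pₖ₋₂, qₖ = aₖqₖ₋₁ + qₖ₋₂ (with p₋₁=1, p₋₂=0, q₋₁=0, q₋₂=1):
  k=0: a=23, p=23, q=1
  k=1: a=10, p=231, q=10
  k=2: a=2, p=485, q=21
  k=3: a=8, p=4111, q=178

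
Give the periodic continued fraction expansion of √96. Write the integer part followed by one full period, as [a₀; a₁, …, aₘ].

a₀ = ⌊√96⌋ = 9.
With m₀=0, d₀=1 and mₖ₊₁ = dₖaₖ − mₖ, dₖ₊₁ = (n − mₖ₊₁²)/dₖ, aₖ₊₁ = ⌊(a₀+mₖ₊₁)/dₖ₊₁⌋:
  k=1: m=9, d=15, a=1
  k=2: m=6, d=4, a=3
  k=3: m=6, d=15, a=1
  k=4: m=9, d=1, a=18
d=1 and a=2a₀=18 at k=4, so the next step gives (m, d) = (9, 15) again — its k=1 value — and the period has length 4.

[9; 1, 3, 1, 18]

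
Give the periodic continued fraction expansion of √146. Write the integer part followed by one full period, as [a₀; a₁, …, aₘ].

a₀ = ⌊√146⌋ = 12.
With m₀=0, d₀=1 and mₖ₊₁ = dₖaₖ − mₖ, dₖ₊₁ = (n − mₖ₊₁²)/dₖ, aₖ₊₁ = ⌊(a₀+mₖ₊₁)/dₖ₊₁⌋:
  k=1: m=12, d=2, a=12
  k=2: m=12, d=1, a=24
d=1 and a=2a₀=24 at k=2, so the next step gives (m, d) = (12, 2) again — its k=1 value — and the period has length 2.

[12; 12, 24]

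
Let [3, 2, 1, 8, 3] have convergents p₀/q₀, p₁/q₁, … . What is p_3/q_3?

87/26

Using pₖ = aₖpₖ₋₁ + pₖ₋₂, qₖ = aₖqₖ₋₁ + qₖ₋₂ (with p₋₁=1, p₋₂=0, q₋₁=0, q₋₂=1):
  k=0: a=3, p=3, q=1
  k=1: a=2, p=7, q=2
  k=2: a=1, p=10, q=3
  k=3: a=8, p=87, q=26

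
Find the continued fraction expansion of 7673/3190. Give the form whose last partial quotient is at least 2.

7673 = 2*3190 + 1293
3190 = 2*1293 + 604
1293 = 2*604 + 85
604 = 7*85 + 9
85 = 9*9 + 4
9 = 2*4 + 1
4 = 4*1 + 0  (stop)
So 7673/3190 = [2; 2, 2, 7, 9, 2, 4].

[2; 2, 2, 7, 9, 2, 4]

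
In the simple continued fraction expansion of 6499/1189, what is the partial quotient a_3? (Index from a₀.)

1

6499 = 5·1189 + 554   →  a_0 = 5
1189 = 2·554 + 81   →  a_1 = 2
554 = 6·81 + 68   →  a_2 = 6
81 = 1·68 + 13   →  a_3 = 1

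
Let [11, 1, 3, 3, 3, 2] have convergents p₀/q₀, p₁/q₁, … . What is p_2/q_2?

Using pₖ = aₖpₖ₋₁ + pₖ₋₂, qₖ = aₖqₖ₋₁ + qₖ₋₂ (with p₋₁=1, p₋₂=0, q₋₁=0, q₋₂=1):
  k=0: a=11, p=11, q=1
  k=1: a=1, p=12, q=1
  k=2: a=3, p=47, q=4

47/4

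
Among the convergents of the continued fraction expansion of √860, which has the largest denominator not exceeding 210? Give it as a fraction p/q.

√860 = [29; 3, 14, 3, 58, …] (period length 4).
Convergents:
  p_0/q_0 = 29/1
  p_1/q_1 = 88/3
  p_2/q_2 = 1261/43
  p_3/q_3 = 3871/132
  p_4/q_4 = 225779/7699
q_3 = 132 ≤ 210 < 7699 = q_4, so the answer is 3871/132.

3871/132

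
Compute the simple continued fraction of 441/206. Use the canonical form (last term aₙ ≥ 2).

441 = 2·206 + 29
206 = 7·29 + 3
29 = 9·3 + 2
3 = 1·2 + 1
2 = 2·1 + 0  (stop)
So 441/206 = [2; 7, 9, 1, 2].

[2; 7, 9, 1, 2]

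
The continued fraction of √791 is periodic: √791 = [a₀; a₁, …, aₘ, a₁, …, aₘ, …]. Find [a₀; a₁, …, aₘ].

a₀ = ⌊√791⌋ = 28.
With m₀=0, d₀=1 and mₖ₊₁ = dₖaₖ − mₖ, dₖ₊₁ = (n − mₖ₊₁²)/dₖ, aₖ₊₁ = ⌊(a₀+mₖ₊₁)/dₖ₊₁⌋:
  k=1: m=28, d=7, a=8
  k=2: m=28, d=1, a=56
d=1 and a=2a₀=56 at k=2, so the next step gives (m, d) = (28, 7) again — its k=1 value — and the period has length 2.

[28; 8, 56]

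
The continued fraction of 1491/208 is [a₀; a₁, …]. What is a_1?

5

1491 = 7·208 + 35   →  a_0 = 7
208 = 5·35 + 33   →  a_1 = 5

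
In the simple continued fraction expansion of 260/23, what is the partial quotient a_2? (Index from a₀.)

260 = 11·23 + 7   →  a_0 = 11
23 = 3·7 + 2   →  a_1 = 3
7 = 3·2 + 1   →  a_2 = 3

3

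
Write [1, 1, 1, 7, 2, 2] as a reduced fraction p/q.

121/79

Fold from the inside: start with 2/1.
  2 + 1/2 = 5/2
  7 + 2/5 = 37/5
  1 + 5/37 = 42/37
  1 + 37/42 = 79/42
  1 + 42/79 = 121/79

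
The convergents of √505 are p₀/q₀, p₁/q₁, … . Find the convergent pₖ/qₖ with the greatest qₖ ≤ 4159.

72765/3238

√505 = [22; 2, 8, 2, 44, …] (period length 4).
Convergents:
  p_0/q_0 = 22/1
  p_1/q_1 = 45/2
  p_2/q_2 = 382/17
  p_3/q_3 = 809/36
  p_4/q_4 = 35978/1601
  p_5/q_5 = 72765/3238
  p_6/q_6 = 618098/27505
q_5 = 3238 ≤ 4159 < 27505 = q_6, so the answer is 72765/3238.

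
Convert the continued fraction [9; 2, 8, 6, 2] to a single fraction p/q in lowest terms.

2131/225

Fold from the inside: start with 2/1.
  6 + 1/2 = 13/2
  8 + 2/13 = 106/13
  2 + 13/106 = 225/106
  9 + 106/225 = 2131/225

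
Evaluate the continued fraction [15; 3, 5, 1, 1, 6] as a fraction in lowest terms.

3507/229

Using pₖ = aₖpₖ₋₁ + pₖ₋₂ and qₖ = aₖqₖ₋₁ + qₖ₋₂:
  k=0: a=15, p=15, q=1
  k=1: a=3, p=46, q=3
  k=2: a=5, p=245, q=16
  k=3: a=1, p=291, q=19
  k=4: a=1, p=536, q=35
  k=5: a=6, p=3507, q=229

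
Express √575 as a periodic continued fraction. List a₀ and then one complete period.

[23; 1, 46]

a₀ = ⌊√575⌋ = 23.
With m₀=0, d₀=1 and mₖ₊₁ = dₖaₖ − mₖ, dₖ₊₁ = (n − mₖ₊₁²)/dₖ, aₖ₊₁ = ⌊(a₀+mₖ₊₁)/dₖ₊₁⌋:
  k=1: m=23, d=46, a=1
  k=2: m=23, d=1, a=46
d=1 and a=2a₀=46 at k=2, so the next step gives (m, d) = (23, 46) again — its k=1 value — and the period has length 2.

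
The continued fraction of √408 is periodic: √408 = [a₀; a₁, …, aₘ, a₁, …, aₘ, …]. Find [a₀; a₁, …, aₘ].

[20; 5, 40]

a₀ = ⌊√408⌋ = 20.
With m₀=0, d₀=1 and mₖ₊₁ = dₖaₖ − mₖ, dₖ₊₁ = (n − mₖ₊₁²)/dₖ, aₖ₊₁ = ⌊(a₀+mₖ₊₁)/dₖ₊₁⌋:
  k=1: m=20, d=8, a=5
  k=2: m=20, d=1, a=40
d=1 and a=2a₀=40 at k=2, so the next step gives (m, d) = (20, 8) again — its k=1 value — and the period has length 2.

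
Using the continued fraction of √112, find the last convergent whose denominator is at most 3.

21/2

√112 = [10; 1, 1, 2, 1, 1, 20, …] (period length 6).
Convergents:
  p_0/q_0 = 10/1
  p_1/q_1 = 11/1
  p_2/q_2 = 21/2
  p_3/q_3 = 53/5
q_2 = 2 ≤ 3 < 5 = q_3, so the answer is 21/2.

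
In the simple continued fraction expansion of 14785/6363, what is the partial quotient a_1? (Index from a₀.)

14785 = 2·6363 + 2059   →  a_0 = 2
6363 = 3·2059 + 186   →  a_1 = 3

3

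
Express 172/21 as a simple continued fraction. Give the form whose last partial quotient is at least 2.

172 = 8*21 + 4
21 = 5*4 + 1
4 = 4*1 + 0  (stop)
So 172/21 = [8; 5, 4].

[8; 5, 4]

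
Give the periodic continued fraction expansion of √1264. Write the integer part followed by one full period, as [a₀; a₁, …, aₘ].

a₀ = ⌊√1264⌋ = 35.
With m₀=0, d₀=1 and mₖ₊₁ = dₖaₖ − mₖ, dₖ₊₁ = (n − mₖ₊₁²)/dₖ, aₖ₊₁ = ⌊(a₀+mₖ₊₁)/dₖ₊₁⌋:
  k=1: m=35, d=39, a=1
  k=2: m=4, d=32, a=1
  k=3: m=28, d=15, a=4
  k=4: m=32, d=16, a=4
  k=5: m=32, d=15, a=4
  k=6: m=28, d=32, a=1
  k=7: m=4, d=39, a=1
  k=8: m=35, d=1, a=70
d=1 and a=2a₀=70 at k=8, so the next step gives (m, d) = (35, 39) again — its k=1 value — and the period has length 8.

[35; 1, 1, 4, 4, 4, 1, 1, 70]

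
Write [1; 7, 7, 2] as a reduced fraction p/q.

Using pₖ = aₖpₖ₋₁ + pₖ₋₂ and qₖ = aₖqₖ₋₁ + qₖ₋₂:
  k=0: a=1, p=1, q=1
  k=1: a=7, p=8, q=7
  k=2: a=7, p=57, q=50
  k=3: a=2, p=122, q=107

122/107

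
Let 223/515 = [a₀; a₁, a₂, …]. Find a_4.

3

223 = 0·515 + 223   →  a_0 = 0
515 = 2·223 + 69   →  a_1 = 2
223 = 3·69 + 16   →  a_2 = 3
69 = 4·16 + 5   →  a_3 = 4
16 = 3·5 + 1   →  a_4 = 3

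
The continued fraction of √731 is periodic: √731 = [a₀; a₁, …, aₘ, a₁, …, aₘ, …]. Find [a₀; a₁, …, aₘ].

[27; 27, 54]

a₀ = ⌊√731⌋ = 27.
With m₀=0, d₀=1 and mₖ₊₁ = dₖaₖ − mₖ, dₖ₊₁ = (n − mₖ₊₁²)/dₖ, aₖ₊₁ = ⌊(a₀+mₖ₊₁)/dₖ₊₁⌋:
  k=1: m=27, d=2, a=27
  k=2: m=27, d=1, a=54
d=1 and a=2a₀=54 at k=2, so the next step gives (m, d) = (27, 2) again — its k=1 value — and the period has length 2.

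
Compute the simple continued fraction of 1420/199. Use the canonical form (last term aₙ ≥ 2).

[7; 7, 2, 1, 2, 3]

1420 = 7×199 + 27
199 = 7×27 + 10
27 = 2×10 + 7
10 = 1×7 + 3
7 = 2×3 + 1
3 = 3×1 + 0  (stop)
So 1420/199 = [7; 7, 2, 1, 2, 3].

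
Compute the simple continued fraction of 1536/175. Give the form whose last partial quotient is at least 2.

1536 = 8*175 + 136
175 = 1*136 + 39
136 = 3*39 + 19
39 = 2*19 + 1
19 = 19*1 + 0  (stop)
So 1536/175 = [8; 1, 3, 2, 19].

[8; 1, 3, 2, 19]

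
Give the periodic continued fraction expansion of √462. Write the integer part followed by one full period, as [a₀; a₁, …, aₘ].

[21; 2, 42]

a₀ = ⌊√462⌋ = 21.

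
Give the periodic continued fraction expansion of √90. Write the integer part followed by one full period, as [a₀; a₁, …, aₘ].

[9; 2, 18]

a₀ = ⌊√90⌋ = 9.
With m₀=0, d₀=1 and mₖ₊₁ = dₖaₖ − mₖ, dₖ₊₁ = (n − mₖ₊₁²)/dₖ, aₖ₊₁ = ⌊(a₀+mₖ₊₁)/dₖ₊₁⌋:
  k=1: m=9, d=9, a=2
  k=2: m=9, d=1, a=18
d=1 and a=2a₀=18 at k=2, so the next step gives (m, d) = (9, 9) again — its k=1 value — and the period has length 2.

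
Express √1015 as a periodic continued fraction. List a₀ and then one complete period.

[31; 1, 6, 10, 2, 10, 6, 1, 62]

a₀ = ⌊√1015⌋ = 31.
With m₀=0, d₀=1 and mₖ₊₁ = dₖaₖ − mₖ, dₖ₊₁ = (n − mₖ₊₁²)/dₖ, aₖ₊₁ = ⌊(a₀+mₖ₊₁)/dₖ₊₁⌋:
  k=1: m=31, d=54, a=1
  k=2: m=23, d=9, a=6
  k=3: m=31, d=6, a=10
  k=4: m=29, d=29, a=2
  k=5: m=29, d=6, a=10
  k=6: m=31, d=9, a=6
  k=7: m=23, d=54, a=1
  k=8: m=31, d=1, a=62
d=1 and a=2a₀=62 at k=8, so the next step gives (m, d) = (31, 54) again — its k=1 value — and the period has length 8.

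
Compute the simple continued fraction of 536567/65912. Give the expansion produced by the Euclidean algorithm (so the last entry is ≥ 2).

536567 = 8·65912 + 9271
65912 = 7·9271 + 1015
9271 = 9·1015 + 136
1015 = 7·136 + 63
136 = 2·63 + 10
63 = 6·10 + 3
10 = 3·3 + 1
3 = 3·1 + 0  (stop)
So 536567/65912 = [8; 7, 9, 7, 2, 6, 3, 3].

[8; 7, 9, 7, 2, 6, 3, 3]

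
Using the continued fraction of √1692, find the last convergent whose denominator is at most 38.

617/15

√1692 = [41; 7, 2, 7, 82, …] (period length 4).
Convergents:
  p_0/q_0 = 41/1
  p_1/q_1 = 288/7
  p_2/q_2 = 617/15
  p_3/q_3 = 4607/112
q_2 = 15 ≤ 38 < 112 = q_3, so the answer is 617/15.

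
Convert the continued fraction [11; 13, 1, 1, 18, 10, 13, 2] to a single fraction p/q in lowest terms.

1514137/136729

Fold from the inside: start with 2/1.
  13 + 1/2 = 27/2
  10 + 2/27 = 272/27
  18 + 27/272 = 4923/272
  1 + 272/4923 = 5195/4923
  1 + 4923/5195 = 10118/5195
  13 + 5195/10118 = 136729/10118
  11 + 10118/136729 = 1514137/136729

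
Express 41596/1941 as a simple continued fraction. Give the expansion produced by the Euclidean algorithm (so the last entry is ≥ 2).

41596 = 21×1941 + 835
1941 = 2×835 + 271
835 = 3×271 + 22
271 = 12×22 + 7
22 = 3×7 + 1
7 = 7×1 + 0  (stop)
So 41596/1941 = [21; 2, 3, 12, 3, 7].

[21; 2, 3, 12, 3, 7]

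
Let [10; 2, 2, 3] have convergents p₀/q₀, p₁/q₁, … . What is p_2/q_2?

Using pₖ = aₖpₖ₋₁ + pₖ₋₂, qₖ = aₖqₖ₋₁ + qₖ₋₂ (with p₋₁=1, p₋₂=0, q₋₁=0, q₋₂=1):
  k=0: a=10, p=10, q=1
  k=1: a=2, p=21, q=2
  k=2: a=2, p=52, q=5

52/5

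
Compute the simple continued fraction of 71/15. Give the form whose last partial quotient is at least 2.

[4; 1, 2, 1, 3]

71 = 4*15 + 11
15 = 1*11 + 4
11 = 2*4 + 3
4 = 1*3 + 1
3 = 3*1 + 0  (stop)
So 71/15 = [4; 1, 2, 1, 3].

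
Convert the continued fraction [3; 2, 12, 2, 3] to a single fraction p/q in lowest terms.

630/181

Fold from the inside: start with 3/1.
  2 + 1/3 = 7/3
  12 + 3/7 = 87/7
  2 + 7/87 = 181/87
  3 + 87/181 = 630/181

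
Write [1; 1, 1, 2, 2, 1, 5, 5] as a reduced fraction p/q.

797/502

Fold from the inside: start with 5/1.
  5 + 1/5 = 26/5
  1 + 5/26 = 31/26
  2 + 26/31 = 88/31
  2 + 31/88 = 207/88
  1 + 88/207 = 295/207
  1 + 207/295 = 502/295
  1 + 295/502 = 797/502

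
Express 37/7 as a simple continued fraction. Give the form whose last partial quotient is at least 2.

[5; 3, 2]

37 = 5×7 + 2
7 = 3×2 + 1
2 = 2×1 + 0  (stop)
So 37/7 = [5; 3, 2].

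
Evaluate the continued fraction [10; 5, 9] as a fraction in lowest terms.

Using pₖ = aₖpₖ₋₁ + pₖ₋₂ and qₖ = aₖqₖ₋₁ + qₖ₋₂:
  k=0: a=10, p=10, q=1
  k=1: a=5, p=51, q=5
  k=2: a=9, p=469, q=46

469/46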